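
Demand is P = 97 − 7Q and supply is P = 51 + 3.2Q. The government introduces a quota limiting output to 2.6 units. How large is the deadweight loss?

18.60

Competitive equilibrium: 97 − 7Q = 51 + 3.2Q → Q* = 4.5098, P* = 65.4314.
At Q = 2.6: demand price = 97 − 7·2.6 = 78.8; supply price = 51 + 3.2·2.6 = 59.32.
ΔQ = 4.5098 − 2.6 = 1.9098; wedge = 78.8 − 59.32 = 19.48.
Deadweight loss = ½ × 1.9098 × 19.48 = 18.60.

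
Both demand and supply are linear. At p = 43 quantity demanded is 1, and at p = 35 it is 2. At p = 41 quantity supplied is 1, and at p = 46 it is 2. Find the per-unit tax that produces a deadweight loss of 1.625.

6.5

Demand slope = (35 − 43)/(2 − 1) = −8, so p = 51 − 8q.
Supply slope = (46 − 41)/(2 − 1) = 5, so p = 36 + 5q.
Competitive equilibrium: 51 − 8q = 36 + 5q → q* = 1.1538, p* = 41.7692.
A tax t gives Δq = t/13 and wedge t, so DWL = t²/26.
t²/26 = 1.625 → t² = 42.25 → t = 6.5.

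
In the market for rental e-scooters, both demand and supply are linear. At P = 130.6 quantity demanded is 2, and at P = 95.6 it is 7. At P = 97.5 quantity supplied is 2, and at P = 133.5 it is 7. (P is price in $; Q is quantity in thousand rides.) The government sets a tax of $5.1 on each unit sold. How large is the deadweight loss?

Demand slope = (95.6 − 130.6)/(7 − 2) = −7, so P = 144.6 − 7Q.
Supply slope = (133.5 − 97.5)/(7 − 2) = 7.2, so P = 83.1 + 7.2Q.
Competitive equilibrium: 144.6 − 7Q = 83.1 + 7.2Q → Q* = 4.331, P* = 114.2831.
With the tax, the buyer price exceeds the seller price by 5.1: (144.6 − 7Q) − (83.1 + 7.2Q) = 5.1 → Q' = 3.9718.
ΔQ = 4.331 − 3.9718 = 0.3592; the wedge equals the tax, 5.1.
The triangle = ½ × 0.3592 × 5.1 = $0.92 thousand.

$0.92 thousand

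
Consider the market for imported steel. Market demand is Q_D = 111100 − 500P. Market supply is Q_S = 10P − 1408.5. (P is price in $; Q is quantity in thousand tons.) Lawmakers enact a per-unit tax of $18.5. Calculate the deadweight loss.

$1677.70 thousand

In inverse form: demand P = 222.2 − 0.002Q, supply P = 140.85 + 0.1Q.
Competitive equilibrium: 222.2 − 0.002Q = 140.85 + 0.1Q → Q* = 797.549, P* = 220.6049.
With the tax, the buyer price exceeds the seller price by 18.5: (222.2 − 0.002Q) − (140.85 + 0.1Q) = 18.5 → Q' = 616.1765.
ΔQ = 797.549 − 616.1765 = 181.3725; the wedge equals the tax, 18.5.
Welfare loss = ½ × 181.3725 × 18.5 = $1677.70 thousand.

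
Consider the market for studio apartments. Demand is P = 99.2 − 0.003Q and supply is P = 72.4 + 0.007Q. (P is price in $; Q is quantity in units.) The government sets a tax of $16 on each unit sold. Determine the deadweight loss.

Competitive equilibrium: 99.2 − 0.003Q = 72.4 + 0.007Q → Q* = 2680, P* = 91.16.
With the tax, the buyer price exceeds the seller price by 16: (99.2 − 0.003Q) − (72.4 + 0.007Q) = 16 → Q' = 1080.
ΔQ = 2680 − 1080 = 1600; the wedge equals the tax, 16.
DWL = ½ × 1600 × 16 = $12800.

$12800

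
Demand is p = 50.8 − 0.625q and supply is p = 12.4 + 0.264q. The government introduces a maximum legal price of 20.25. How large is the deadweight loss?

Competitive equilibrium: 50.8 − 0.625q = 12.4 + 0.264q → q* = 43.1946, p* = 23.8034.
At the ceiling p = 20.25, quantity supplied = (20.25 − 12.4)/0.264 = 29.7348.
Willingness to pay at q' = 29.7348: 50.8 − 0.625·29.7348 = 32.2158.
Δq = 43.1946 − 29.7348 = 13.4598; wedge = 32.2158 − 20.25 = 11.9658.
Welfare loss = ½ × 13.4598 × 11.9658 = 80.53.

80.53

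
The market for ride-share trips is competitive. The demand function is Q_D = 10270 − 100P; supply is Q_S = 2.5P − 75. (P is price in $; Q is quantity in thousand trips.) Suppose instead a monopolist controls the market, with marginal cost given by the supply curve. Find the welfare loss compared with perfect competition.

In inverse form: demand P = 102.7 − 0.01Q, supply P = 30 + 0.4Q.
Competitive equilibrium: 102.7 − 0.01Q = 30 + 0.4Q → Q* = 177.3171, P* = 100.9268.
Marginal revenue: MR = 102.7 − 0.02Q. Set MR = MC: 102.7 − 0.02Q = 30 + 0.4Q → Q_m = 173.0952.
Price P_m = 102.7 − 0.01·173.0952 = 100.969; MC(Q_m) = 30 + 0.4·173.0952 = 99.2381.
Competitive Q* = 177.3171, so ΔQ = 4.2219; wedge = 100.969 − 99.2381 = 1.7309.
The triangle = ½ × 4.2219 × 1.7309 = $3.65 thousand.

$3.65 thousand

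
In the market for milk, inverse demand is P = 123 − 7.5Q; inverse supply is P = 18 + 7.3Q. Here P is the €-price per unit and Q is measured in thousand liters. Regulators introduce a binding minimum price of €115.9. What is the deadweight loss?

Competitive equilibrium: 123 − 7.5Q = 18 + 7.3Q → Q* = 7.0946, P* = 69.7905.
At the floor P = 115.9, quantity demanded = (123 − 115.9)/7.5 = 0.9467.
Sellers' marginal cost at Q' = 0.9467: 18 + 7.3·0.9467 = 24.9109.
ΔQ = 7.0946 − 0.9467 = 6.1479; wedge = 115.9 − 24.9109 = 90.9891.
The triangle = ½ × 6.1479 × 90.9891 = €279.70 thousand.

€279.70 thousand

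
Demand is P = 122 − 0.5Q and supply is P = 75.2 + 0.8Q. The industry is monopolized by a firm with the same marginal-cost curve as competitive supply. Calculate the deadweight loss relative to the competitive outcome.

65

Competitive equilibrium: 122 − 0.5Q = 75.2 + 0.8Q → Q* = 36, P* = 104.
Marginal revenue: MR = 122 − Q. Set MR = MC: 122 − Q = 75.2 + 0.8Q → Q_m = 26.
Price P_m = 122 − 0.5·26 = 109; MC(Q_m) = 75.2 + 0.8·26 = 96.
Competitive Q* = 36, so ΔQ = 10; wedge = 109 − 96 = 13.
DWL = ½ × 10 × 13 = 65.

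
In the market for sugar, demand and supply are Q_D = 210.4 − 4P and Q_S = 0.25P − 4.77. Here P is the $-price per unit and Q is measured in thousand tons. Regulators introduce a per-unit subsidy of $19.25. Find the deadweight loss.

$43.60 thousand

In inverse form: demand P = 52.6 − 0.25Q, supply P = 19.08 + 4Q.
Competitive equilibrium: 52.6 − 0.25Q = 19.08 + 4Q → Q* = 7.8871, P* = 50.6282.
The subsidy lowers effective supply by 19.25: P = 4Q − 0.17.
New quantity: 52.6 − 0.25Q = 4Q − 0.17 → Q' = 12.4165.
Overproduction ΔQ = 12.4165 − 7.8871 = 4.5294; wedge = subsidy = 19.25.
The triangle = ½ × 4.5294 × 19.25 = $43.60 thousand.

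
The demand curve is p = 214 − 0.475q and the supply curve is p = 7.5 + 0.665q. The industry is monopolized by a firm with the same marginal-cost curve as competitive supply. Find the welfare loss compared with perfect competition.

Competitive equilibrium: 214 − 0.475q = 7.5 + 0.665q → q* = 181.14035, p* = 127.95833.
Marginal revenue: MR = 214 − 0.95q. Set MR = MC: 214 − 0.95q = 7.5 + 0.665q → q_m = 127.86378.
Price p_m = 214 − 0.475·127.86378 = 153.2647; MC(q_m) = 7.5 + 0.665·127.86378 = 92.52941.
Competitive q* = 181.14035, so Δq = 53.27657; wedge = 153.2647 − 92.52941 = 60.73529.
DWL = ½ × 53.27657 × 60.73529 = 1617.88.

1617.88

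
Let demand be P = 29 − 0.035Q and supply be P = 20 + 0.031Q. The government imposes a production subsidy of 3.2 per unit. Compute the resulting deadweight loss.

Competitive equilibrium: 29 − 0.035Q = 20 + 0.031Q → Q* = 136.3636, P* = 24.2273.
The subsidy lowers effective supply by 3.2: P = 16.8 + 0.031Q.
New quantity: 29 − 0.035Q = 16.8 + 0.031Q → Q' = 184.8485.
Overproduction ΔQ = 184.8485 − 136.3636 = 48.4849; wedge = subsidy = 3.2.
DWL = ½ × 48.4849 × 3.2 = 77.58.

77.58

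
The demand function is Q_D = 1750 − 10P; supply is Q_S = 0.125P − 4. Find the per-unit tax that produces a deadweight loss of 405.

In inverse form: demand P = 175 − 0.1Q, supply P = 32 + 8Q.
Competitive equilibrium: 175 − 0.1Q = 32 + 8Q → Q* = 17.6543, P* = 173.2346.
A tax t gives ΔQ = t/8.1 and wedge t, so DWL = t²/16.2.
t²/16.2 = 405 → t² = 6561 → t = 81.

81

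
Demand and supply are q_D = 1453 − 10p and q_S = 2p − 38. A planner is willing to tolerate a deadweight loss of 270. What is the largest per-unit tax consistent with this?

18

In inverse form: demand p = 145.3 − 0.1q, supply p = 19 + 0.5q.
Competitive equilibrium: 145.3 − 0.1q = 19 + 0.5q → q* = 210.5, p* = 124.25.
A tax t gives Δq = t/0.6 and wedge t, so DWL = t²/1.2.
t²/1.2 = 270 → t² = 324 → t = 18.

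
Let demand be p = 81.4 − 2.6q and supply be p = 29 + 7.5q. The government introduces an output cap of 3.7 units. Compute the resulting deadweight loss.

11.18

Competitive equilibrium: 81.4 − 2.6q = 29 + 7.5q → q* = 5.1881, p* = 67.9109.
At q = 3.7: demand price = 81.4 − 2.6·3.7 = 71.78; supply price = 29 + 7.5·3.7 = 56.75.
Δq = 5.1881 − 3.7 = 1.4881; wedge = 71.78 − 56.75 = 15.03.
DWL = ½ × 1.4881 × 15.03 = 11.18.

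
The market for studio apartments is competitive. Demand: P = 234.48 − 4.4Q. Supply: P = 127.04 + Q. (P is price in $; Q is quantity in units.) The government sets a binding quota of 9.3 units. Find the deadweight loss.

$303.16

Competitive equilibrium: 234.48 − 4.4Q = 127.04 + Q → Q* = 19.8963, P* = 146.9363.
At Q = 9.3: demand price = 234.48 − 4.4·9.3 = 193.56; supply price = 127.04 + 1·9.3 = 136.34.
ΔQ = 19.8963 − 9.3 = 10.5963; wedge = 193.56 − 136.34 = 57.22.
DWL = ½ × 10.5963 × 57.22 = $303.16.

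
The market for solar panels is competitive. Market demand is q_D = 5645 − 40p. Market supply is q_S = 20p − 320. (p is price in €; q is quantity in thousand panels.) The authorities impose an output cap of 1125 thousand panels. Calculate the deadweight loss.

In inverse form: demand p = 141.125 − 0.025q, supply p = 16 + 0.05q.
Competitive equilibrium: 141.125 − 0.025q = 16 + 0.05q → q* = 1668.3333, p* = 99.4167.
At q = 1125: demand price = 141.125 − 0.025·1125 = 113; supply price = 16 + 0.05·1125 = 72.25.
Δq = 1668.3333 − 1125 = 543.3333; wedge = 113 − 72.25 = 40.75.
DWL = ½ × 543.3333 × 40.75 = €11070.42 thousand.

€11070.42 thousand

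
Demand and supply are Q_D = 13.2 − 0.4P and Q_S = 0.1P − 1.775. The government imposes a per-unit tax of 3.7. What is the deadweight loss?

In inverse form: demand P = 33 − 2.5Q, supply P = 17.75 + 10Q.
Competitive equilibrium: 33 − 2.5Q = 17.75 + 10Q → Q* = 1.22, P* = 29.95.
With the tax, the buyer price exceeds the seller price by 3.7: (33 − 2.5Q) − (17.75 + 10Q) = 3.7 → Q' = 0.924.
ΔQ = 1.22 − 0.924 = 0.296; the wedge equals the tax, 3.7.
Welfare loss = ½ × 0.296 × 3.7 = 0.55.

0.55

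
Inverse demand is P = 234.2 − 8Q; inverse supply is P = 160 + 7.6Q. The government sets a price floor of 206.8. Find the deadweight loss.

13.83

Competitive equilibrium: 234.2 − 8Q = 160 + 7.6Q → Q* = 4.7564, P* = 196.1487.
At the floor P = 206.8, quantity demanded = (234.2 − 206.8)/8 = 3.425.
Sellers' marginal cost at Q' = 3.425: 160 + 7.6·3.425 = 186.03.
ΔQ = 4.7564 − 3.425 = 1.3314; wedge = 206.8 − 186.03 = 20.77.
Deadweight loss = ½ × 1.3314 × 20.77 = 13.83.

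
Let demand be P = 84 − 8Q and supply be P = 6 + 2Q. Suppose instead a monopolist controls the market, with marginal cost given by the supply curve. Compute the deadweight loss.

60.09

Competitive equilibrium: 84 − 8Q = 6 + 2Q → Q* = 7.8, P* = 21.6.
Marginal revenue: MR = 84 − 16Q. Set MR = MC: 84 − 16Q = 6 + 2Q → Q_m = 4.3333.
Price P_m = 84 − 8·4.3333 = 49.3336; MC(Q_m) = 6 + 2·4.3333 = 14.6666.
Competitive Q* = 7.8, so ΔQ = 3.4667; wedge = 49.3336 − 14.6666 = 34.667.
Welfare loss = ½ × 3.4667 × 34.667 = 60.09.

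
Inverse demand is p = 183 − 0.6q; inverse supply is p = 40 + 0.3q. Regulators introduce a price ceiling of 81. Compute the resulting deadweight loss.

222.22

Competitive equilibrium: 183 − 0.6q = 40 + 0.3q → q* = 158.8889, p* = 87.6667.
At the ceiling p = 81, quantity supplied = (81 − 40)/0.3 = 136.6667.
Willingness to pay at q' = 136.6667: 183 − 0.6·136.6667 = 101.
Δq = 158.8889 − 136.6667 = 22.2222; wedge = 101 − 81 = 20.
The triangle = ½ × 22.2222 × 20 = 222.22.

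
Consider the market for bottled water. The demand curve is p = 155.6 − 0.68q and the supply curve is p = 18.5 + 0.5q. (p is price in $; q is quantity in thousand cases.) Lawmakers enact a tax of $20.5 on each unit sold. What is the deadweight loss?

Competitive equilibrium: 155.6 − 0.68q = 18.5 + 0.5q → q* = 116.1864, p* = 76.5932.
With the tax, the buyer price exceeds the seller price by 20.5: (155.6 − 0.68q) − (18.5 + 0.5q) = 20.5 → q' = 98.8136.
Δq = 116.1864 − 98.8136 = 17.3728; the wedge equals the tax, 20.5.
Deadweight loss = ½ × 17.3728 × 20.5 = $178.07 thousand.

$178.07 thousand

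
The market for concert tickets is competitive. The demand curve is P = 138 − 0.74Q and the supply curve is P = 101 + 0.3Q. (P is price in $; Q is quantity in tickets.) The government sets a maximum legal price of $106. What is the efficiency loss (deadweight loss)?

$185.95

Competitive equilibrium: 138 − 0.74Q = 101 + 0.3Q → Q* = 35.5769, P* = 111.6731.
At the ceiling P = 106, quantity supplied = (106 − 101)/0.3 = 16.6667.
Willingness to pay at Q' = 16.6667: 138 − 0.74·16.6667 = 125.6666.
ΔQ = 35.5769 − 16.6667 = 18.9102; wedge = 125.6666 − 106 = 19.6666.
The triangle = ½ × 18.9102 × 19.6666 = $185.95.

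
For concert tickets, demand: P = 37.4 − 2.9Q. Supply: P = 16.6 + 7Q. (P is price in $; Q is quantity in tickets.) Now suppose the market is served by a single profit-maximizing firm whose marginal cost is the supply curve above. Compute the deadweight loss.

Competitive equilibrium: 37.4 − 2.9Q = 16.6 + 7Q → Q* = 2.101, P* = 31.3071.
Marginal revenue: MR = 37.4 − 5.8Q. Set MR = MC: 37.4 − 5.8Q = 16.6 + 7Q → Q_m = 1.625.
Price P_m = 37.4 − 2.9·1.625 = 32.6875; MC(Q_m) = 16.6 + 7·1.625 = 27.975.
Competitive Q* = 2.101, so ΔQ = 0.476; wedge = 32.6875 − 27.975 = 4.7125.
Welfare loss = ½ × 0.476 × 4.7125 = $1.12.

$1.12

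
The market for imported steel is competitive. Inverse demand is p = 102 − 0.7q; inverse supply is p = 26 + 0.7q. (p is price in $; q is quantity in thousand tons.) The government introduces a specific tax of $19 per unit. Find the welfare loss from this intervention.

Competitive equilibrium: 102 − 0.7q = 26 + 0.7q → q* = 54.2857, p* = 64.
With the tax, the buyer price exceeds the seller price by 19: (102 − 0.7q) − (26 + 0.7q) = 19 → q' = 40.7143.
Δq = 54.2857 − 40.7143 = 13.5714; the wedge equals the tax, 19.
DWL = ½ × 13.5714 × 19 = $128.93 thousand.

$128.93 thousand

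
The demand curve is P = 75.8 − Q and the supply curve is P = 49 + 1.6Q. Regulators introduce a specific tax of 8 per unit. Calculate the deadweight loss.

Competitive equilibrium: 75.8 − Q = 49 + 1.6Q → Q* = 10.3077, P* = 65.4923.
With the tax, the buyer price exceeds the seller price by 8: (75.8 − Q) − (49 + 1.6Q) = 8 → Q' = 7.2308.
ΔQ = 10.3077 − 7.2308 = 3.0769; the wedge equals the tax, 8.
DWL = ½ × 3.0769 × 8 = 12.31.

12.31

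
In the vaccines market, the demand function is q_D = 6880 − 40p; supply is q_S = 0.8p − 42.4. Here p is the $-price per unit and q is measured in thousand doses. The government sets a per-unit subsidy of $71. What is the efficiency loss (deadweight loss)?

$1976.86 thousand

In inverse form: demand p = 172 − 0.025q, supply p = 53 + 1.25q.
Competitive equilibrium: 172 − 0.025q = 53 + 1.25q → q* = 93.3333, p* = 169.6667.
The subsidy lowers effective supply by 71: p = 1.25q − 18.
New quantity: 172 − 0.025q = 1.25q − 18 → q' = 149.0196.
Overproduction Δq = 149.0196 − 93.3333 = 55.6863; wedge = subsidy = 71.
Welfare loss = ½ × 55.6863 × 71 = $1976.86 thousand.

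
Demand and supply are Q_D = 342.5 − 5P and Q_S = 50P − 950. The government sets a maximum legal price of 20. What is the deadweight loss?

In inverse form: demand P = 68.5 − 0.2Q, supply P = 19 + 0.02Q.
Competitive equilibrium: 68.5 − 0.2Q = 19 + 0.02Q → Q* = 225, P* = 23.5.
At the ceiling P = 20, quantity supplied = (20 − 19)/0.02 = 50.
Willingness to pay at Q' = 50: 68.5 − 0.2·50 = 58.5.
ΔQ = 225 − 50 = 175; wedge = 58.5 − 20 = 38.5.
Deadweight loss = ½ × 175 × 38.5 = 3368.75.

3368.75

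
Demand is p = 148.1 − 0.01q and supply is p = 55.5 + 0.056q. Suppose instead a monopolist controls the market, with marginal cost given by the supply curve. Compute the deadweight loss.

Competitive equilibrium: 148.1 − 0.01q = 55.5 + 0.056q → q* = 1403.0303, p* = 134.0697.
Marginal revenue: MR = 148.1 − 0.02q. Set MR = MC: 148.1 − 0.02q = 55.5 + 0.056q → q_m = 1218.4211.
Price p_m = 148.1 − 0.01·1218.4211 = 135.9158; MC(q_m) = 55.5 + 0.056·1218.4211 = 123.7316.
Competitive q* = 1403.0303, so Δq = 184.6092; wedge = 135.9158 − 123.7316 = 12.1842.
Deadweight loss = ½ × 184.6092 × 12.1842 = 1124.66.

1124.66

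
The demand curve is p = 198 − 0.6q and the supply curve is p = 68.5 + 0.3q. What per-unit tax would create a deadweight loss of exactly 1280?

Competitive equilibrium: 198 − 0.6q = 68.5 + 0.3q → q* = 143.8889, p* = 111.6667.
A tax t gives Δq = t/0.9 and wedge t, so DWL = t²/1.8.
t²/1.8 = 1280 → t² = 2304 → t = 48.

48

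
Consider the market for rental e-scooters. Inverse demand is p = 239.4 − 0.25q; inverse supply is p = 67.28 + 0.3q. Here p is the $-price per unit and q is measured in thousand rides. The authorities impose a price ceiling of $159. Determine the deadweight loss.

Competitive equilibrium: 239.4 − 0.25q = 67.28 + 0.3q → q* = 312.9455, p* = 161.1636.
At the ceiling p = 159, quantity supplied = (159 − 67.28)/0.3 = 305.7333.
Willingness to pay at q' = 305.7333: 239.4 − 0.25·305.7333 = 162.9667.
Δq = 312.9455 − 305.7333 = 7.2122; wedge = 162.9667 − 159 = 3.9667.
DWL = ½ × 7.2122 × 3.9667 = $14.30 thousand.

$14.30 thousand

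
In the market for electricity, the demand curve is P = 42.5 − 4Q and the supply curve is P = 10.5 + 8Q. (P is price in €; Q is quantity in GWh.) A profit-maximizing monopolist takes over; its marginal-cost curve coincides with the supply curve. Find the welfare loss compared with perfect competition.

€2.67

Competitive equilibrium: 42.5 − 4Q = 10.5 + 8Q → Q* = 2.6667, P* = 31.8333.
Marginal revenue: MR = 42.5 − 8Q. Set MR = MC: 42.5 − 8Q = 10.5 + 8Q → Q_m = 2.
Price P_m = 42.5 − 4·2 = 34.5; MC(Q_m) = 10.5 + 8·2 = 26.5.
Competitive Q* = 2.6667, so ΔQ = 0.6667; wedge = 34.5 − 26.5 = 8.
Deadweight loss = ½ × 0.6667 × 8 = €2.67.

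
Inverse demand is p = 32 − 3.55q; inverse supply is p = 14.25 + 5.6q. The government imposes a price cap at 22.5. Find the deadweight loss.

1

Competitive equilibrium: 32 − 3.55q = 14.25 + 5.6q → q* = 1.9399, p* = 25.1134.
At the ceiling p = 22.5, quantity supplied = (22.5 − 14.25)/5.6 = 1.4732.
Willingness to pay at q' = 1.4732: 32 − 3.55·1.4732 = 26.7701.
Δq = 1.9399 − 1.4732 = 0.4667; wedge = 26.7701 − 22.5 = 4.2701.
The triangle = ½ × 0.4667 × 4.2701 = 1.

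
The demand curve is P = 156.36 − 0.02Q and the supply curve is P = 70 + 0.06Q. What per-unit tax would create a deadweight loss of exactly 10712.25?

41.4

Competitive equilibrium: 156.36 − 0.02Q = 70 + 0.06Q → Q* = 1079.5, P* = 134.77.
A tax t gives ΔQ = t/0.08 and wedge t, so DWL = t²/0.16.
t²/0.16 = 10712.25 → t² = 1713.96 → t = 41.4.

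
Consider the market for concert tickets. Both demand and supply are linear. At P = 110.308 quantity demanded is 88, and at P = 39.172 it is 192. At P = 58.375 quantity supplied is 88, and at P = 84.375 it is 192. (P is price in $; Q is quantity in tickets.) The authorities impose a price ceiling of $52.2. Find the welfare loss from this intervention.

Demand slope = (39.172 − 110.308)/(192 − 88) = −0.684, so P = 170.5 − 0.684Q.
Supply slope = (84.375 − 58.375)/(192 − 88) = 0.25, so P = 36.375 + 0.25Q.
Competitive equilibrium: 170.5 − 0.684Q = 36.375 + 0.25Q → Q* = 143.6028, P* = 72.2757.
At the ceiling P = 52.2, quantity supplied = (52.2 − 36.375)/0.25 = 63.3.
Willingness to pay at Q' = 63.3: 170.5 − 0.684·63.3 = 127.2028.
ΔQ = 143.6028 − 63.3 = 80.3028; wedge = 127.2028 − 52.2 = 75.0028.
The triangle = ½ × 80.3028 × 75.0028 = $3011.47.

$3011.47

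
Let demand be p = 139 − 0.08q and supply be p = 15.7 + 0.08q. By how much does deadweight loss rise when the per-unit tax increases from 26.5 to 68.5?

Competitive equilibrium: 139 − 0.08q = 15.7 + 0.08q → q* = 770.625, p* = 77.35.
For a per-unit tax t: Δq = t/0.16, so DWL = ½·t·(t/0.16) = t²/0.32.
At t = 26.5: DWL = 2194.531. At t = 68.5: DWL = 14663.281.
Increase = 14663.281 − 2194.531 = 12468.75.

12468.75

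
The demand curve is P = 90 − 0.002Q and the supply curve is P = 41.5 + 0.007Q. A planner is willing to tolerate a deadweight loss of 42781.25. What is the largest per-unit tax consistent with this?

27.75

Competitive equilibrium: 90 − 0.002Q = 41.5 + 0.007Q → Q* = 5388.8889, P* = 79.2222.
A tax t gives ΔQ = t/0.009 and wedge t, so DWL = t²/0.018.
t²/0.018 = 42781.25 → t² = 770.0625 → t = 27.75.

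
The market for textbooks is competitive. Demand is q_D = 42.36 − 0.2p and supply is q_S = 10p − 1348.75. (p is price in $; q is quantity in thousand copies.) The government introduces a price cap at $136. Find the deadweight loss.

In inverse form: demand p = 211.8 − 5q, supply p = 134.875 + 0.1q.
Competitive equilibrium: 211.8 − 5q = 134.875 + 0.1q → q* = 15.0833, p* = 136.3833.
At the ceiling p = 136, quantity supplied = (136 − 134.875)/0.1 = 11.25.
Willingness to pay at q' = 11.25: 211.8 − 5·11.25 = 155.55.
Δq = 15.0833 − 11.25 = 3.8333; wedge = 155.55 − 136 = 19.55.
DWL = ½ × 3.8333 × 19.55 = $37.47 thousand.

$37.47 thousand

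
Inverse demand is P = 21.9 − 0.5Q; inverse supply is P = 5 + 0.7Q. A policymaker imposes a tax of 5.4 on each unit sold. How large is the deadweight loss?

Competitive equilibrium: 21.9 − 0.5Q = 5 + 0.7Q → Q* = 14.0833, P* = 14.8583.
With the tax, the buyer price exceeds the seller price by 5.4: (21.9 − 0.5Q) − (5 + 0.7Q) = 5.4 → Q' = 9.5833.
ΔQ = 14.0833 − 9.5833 = 4.5; the wedge equals the tax, 5.4.
Welfare loss = ½ × 4.5 × 5.4 = 12.15.

12.15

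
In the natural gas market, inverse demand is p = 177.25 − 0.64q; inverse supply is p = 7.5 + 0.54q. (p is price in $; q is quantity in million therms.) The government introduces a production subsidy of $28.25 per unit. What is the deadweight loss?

Competitive equilibrium: 177.25 − 0.64q = 7.5 + 0.54q → q* = 143.8559, p* = 85.1822.
The subsidy lowers effective supply by 28.25: p = 0.54q − 20.75.
New quantity: 177.25 − 0.64q = 0.54q − 20.75 → q' = 167.7966.
Overproduction Δq = 167.7966 − 143.8559 = 23.9407; wedge = subsidy = 28.25.
DWL = ½ × 23.9407 × 28.25 = $338.16 million.

$338.16 million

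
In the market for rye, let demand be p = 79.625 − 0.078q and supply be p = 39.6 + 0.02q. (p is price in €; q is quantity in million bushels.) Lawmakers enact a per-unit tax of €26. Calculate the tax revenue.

€3720.92 million

Competitive equilibrium: 79.625 − 0.078q = 39.6 + 0.02q → q* = 408.4184, p* = 47.7684.
With the tax, the buyer price exceeds the seller price by 26: (79.625 − 0.078q) − (39.6 + 0.02q) = 26 → q' = 143.1122.
Tax revenue = 26 × 143.1122 = €3720.92 million.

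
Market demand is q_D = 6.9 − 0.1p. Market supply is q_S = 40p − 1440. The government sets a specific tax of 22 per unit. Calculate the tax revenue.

24.14

In inverse form: demand p = 69 − 10q, supply p = 36 + 0.025q.
Competitive equilibrium: 69 − 10q = 36 + 0.025q → q* = 3.2918, p* = 36.0823.
With the tax, the buyer price exceeds the seller price by 22: (69 − 10q) − (36 + 0.025q) = 22 → q' = 1.0973.
Tax revenue = 22 × 1.0973 = 24.14.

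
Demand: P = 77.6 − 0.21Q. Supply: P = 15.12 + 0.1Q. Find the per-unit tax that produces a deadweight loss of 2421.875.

38.75

Competitive equilibrium: 77.6 − 0.21Q = 15.12 + 0.1Q → Q* = 201.5484, P* = 35.2748.
A tax t gives ΔQ = t/0.31 and wedge t, so DWL = t²/0.62.
t²/0.62 = 2421.875 → t² = 1501.5625 → t = 38.75.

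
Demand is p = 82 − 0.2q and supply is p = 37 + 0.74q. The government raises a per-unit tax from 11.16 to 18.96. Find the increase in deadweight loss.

Competitive equilibrium: 82 − 0.2q = 37 + 0.74q → q* = 47.8723, p* = 72.4255.
For a per-unit tax t: Δq = t/0.94, so DWL = ½·t·(t/0.94) = t²/1.88.
At t = 11.16: DWL = 66.248. At t = 18.96: DWL = 191.214.
Increase = 191.214 − 66.248 = 124.97.

124.97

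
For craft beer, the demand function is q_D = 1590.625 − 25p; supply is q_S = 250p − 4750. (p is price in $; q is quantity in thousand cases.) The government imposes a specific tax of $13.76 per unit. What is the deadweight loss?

$2151.56 thousand

In inverse form: demand p = 63.625 − 0.04q, supply p = 19 + 0.004q.
Competitive equilibrium: 63.625 − 0.04q = 19 + 0.004q → q* = 1014.2045, p* = 23.0568.
With the tax, the buyer price exceeds the seller price by 13.76: (63.625 − 0.04q) − (19 + 0.004q) = 13.76 → q' = 701.4773.
Δq = 1014.2045 − 701.4773 = 312.7272; the wedge equals the tax, 13.76.
The triangle = ½ × 312.7272 × 13.76 = $2151.56 thousand.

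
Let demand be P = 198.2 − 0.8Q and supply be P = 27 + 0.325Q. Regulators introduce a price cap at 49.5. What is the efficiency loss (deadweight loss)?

Competitive equilibrium: 198.2 − 0.8Q = 27 + 0.325Q → Q* = 152.1778, P* = 76.4578.
At the ceiling P = 49.5, quantity supplied = (49.5 − 27)/0.325 = 69.2308.
Willingness to pay at Q' = 69.2308: 198.2 − 0.8·69.2308 = 142.8154.
ΔQ = 152.1778 − 69.2308 = 82.947; wedge = 142.8154 − 49.5 = 93.3154.
Welfare loss = ½ × 82.947 × 93.3154 = 3870.12.

3870.12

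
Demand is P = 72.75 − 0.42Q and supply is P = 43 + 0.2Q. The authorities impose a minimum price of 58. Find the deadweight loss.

Competitive equilibrium: 72.75 − 0.42Q = 43 + 0.2Q → Q* = 47.9839, P* = 52.5968.
At the floor P = 58, quantity demanded = (72.75 − 58)/0.42 = 35.119.
Sellers' marginal cost at Q' = 35.119: 43 + 0.2·35.119 = 50.0238.
ΔQ = 47.9839 − 35.119 = 12.8649; wedge = 58 − 50.0238 = 7.9762.
Welfare loss = ½ × 12.8649 × 7.9762 = 51.31.

51.31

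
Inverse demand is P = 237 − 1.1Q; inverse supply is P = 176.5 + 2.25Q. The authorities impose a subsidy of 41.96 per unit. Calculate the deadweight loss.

Competitive equilibrium: 237 − 1.1Q = 176.5 + 2.25Q → Q* = 18.0597, P* = 217.1343.
The subsidy lowers effective supply by 41.96: P = 134.54 + 2.25Q.
New quantity: 237 − 1.1Q = 134.54 + 2.25Q → Q' = 30.5851.
Overproduction ΔQ = 30.5851 − 18.0597 = 12.5254; wedge = subsidy = 41.96.
The triangle = ½ × 12.5254 × 41.96 = 262.78.

262.78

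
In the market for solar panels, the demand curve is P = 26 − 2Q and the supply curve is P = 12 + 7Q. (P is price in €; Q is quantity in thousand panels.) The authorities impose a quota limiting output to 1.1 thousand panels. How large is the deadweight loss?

Competitive equilibrium: 26 − 2Q = 12 + 7Q → Q* = 1.5556, P* = 22.8889.
At Q = 1.1: demand price = 26 − 2·1.1 = 23.8; supply price = 12 + 7·1.1 = 19.7.
ΔQ = 1.5556 − 1.1 = 0.4556; wedge = 23.8 − 19.7 = 4.1.
The triangle = ½ × 0.4556 × 4.1 = €0.93 thousand.

€0.93 thousand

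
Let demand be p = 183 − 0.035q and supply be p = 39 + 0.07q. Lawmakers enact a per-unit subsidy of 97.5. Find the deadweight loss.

Competitive equilibrium: 183 − 0.035q = 39 + 0.07q → q* = 1371.4286, p* = 135.
The subsidy lowers effective supply by 97.5: p = 0.07q − 58.5.
New quantity: 183 − 0.035q = 0.07q − 58.5 → q' = 2300.
Overproduction Δq = 2300 − 1371.4286 = 928.5714; wedge = subsidy = 97.5.
The triangle = ½ × 928.5714 × 97.5 = 45267.86.

45267.86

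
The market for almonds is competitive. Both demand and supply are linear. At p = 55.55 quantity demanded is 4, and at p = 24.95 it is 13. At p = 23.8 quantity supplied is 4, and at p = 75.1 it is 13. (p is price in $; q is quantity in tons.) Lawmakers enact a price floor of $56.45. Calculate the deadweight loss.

$64.11

Demand slope = (24.95 − 55.55)/(13 − 4) = −3.4, so p = 69.15 − 3.4q.
Supply slope = (75.1 − 23.8)/(13 − 4) = 5.7, so p = 1 + 5.7q.
Competitive equilibrium: 69.15 − 3.4q = 1 + 5.7q → q* = 7.489, p* = 43.6874.
At the floor p = 56.45, quantity demanded = (69.15 − 56.45)/3.4 = 3.7353.
Sellers' marginal cost at q' = 3.7353: 1 + 5.7·3.7353 = 22.2912.
Δq = 7.489 − 3.7353 = 3.7537; wedge = 56.45 − 22.2912 = 34.1588.
Deadweight loss = ½ × 3.7537 × 34.1588 = $64.11.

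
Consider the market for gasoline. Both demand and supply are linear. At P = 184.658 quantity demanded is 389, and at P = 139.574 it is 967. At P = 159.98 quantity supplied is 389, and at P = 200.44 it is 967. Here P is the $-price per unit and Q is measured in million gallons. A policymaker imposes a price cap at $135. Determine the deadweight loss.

Demand slope = (139.574 − 184.658)/(967 − 389) = −0.078, so P = 215 − 0.078Q.
Supply slope = (200.44 − 159.98)/(967 − 389) = 0.07, so P = 132.75 + 0.07Q.
Competitive equilibrium: 215 − 0.078Q = 132.75 + 0.07Q → Q* = 555.743243, P* = 171.652027.
At the ceiling P = 135, quantity supplied = (135 − 132.75)/0.07 = 32.142857.
Willingness to pay at Q' = 32.142857: 215 − 0.078·32.142857 = 212.492857.
ΔQ = 555.743243 − 32.142857 = 523.600386; wedge = 212.492857 − 135 = 77.492857.
Welfare loss = ½ × 523.600386 × 77.492857 = $20287.64 million.

$20287.64 million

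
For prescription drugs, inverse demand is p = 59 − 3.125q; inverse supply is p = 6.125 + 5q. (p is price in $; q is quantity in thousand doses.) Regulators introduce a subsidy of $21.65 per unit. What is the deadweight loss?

$28.84 thousand

Competitive equilibrium: 59 − 3.125q = 6.125 + 5q → q* = 6.5077, p* = 38.6635.
The subsidy lowers effective supply by 21.65: p = 5q − 15.525.
New quantity: 59 − 3.125q = 5q − 15.525 → q' = 9.1723.
Overproduction Δq = 9.1723 − 6.5077 = 2.6646; wedge = subsidy = 21.65.
DWL = ½ × 2.6646 × 21.65 = $28.84 thousand.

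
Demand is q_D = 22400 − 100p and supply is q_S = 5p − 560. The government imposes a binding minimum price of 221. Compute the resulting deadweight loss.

5716.67

In inverse form: demand p = 224 − 0.01q, supply p = 112 + 0.2q.
Competitive equilibrium: 224 − 0.01q = 112 + 0.2q → q* = 533.3333, p* = 218.6667.
At the floor p = 221, quantity demanded = (224 − 221)/0.01 = 300.
Sellers' marginal cost at q' = 300: 112 + 0.2·300 = 172.
Δq = 533.3333 − 300 = 233.3333; wedge = 221 − 172 = 49.
DWL = ½ × 233.3333 × 49 = 5716.67.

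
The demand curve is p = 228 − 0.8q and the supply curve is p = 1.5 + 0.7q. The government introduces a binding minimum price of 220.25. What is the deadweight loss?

14976.92

Competitive equilibrium: 228 − 0.8q = 1.5 + 0.7q → q* = 151, p* = 107.2.
At the floor p = 220.25, quantity demanded = (228 − 220.25)/0.8 = 9.6875.
Sellers' marginal cost at q' = 9.6875: 1.5 + 0.7·9.6875 = 8.28125.
Δq = 151 − 9.6875 = 141.3125; wedge = 220.25 − 8.28125 = 211.96875.
Deadweight loss = ½ × 141.3125 × 211.96875 = 14976.92.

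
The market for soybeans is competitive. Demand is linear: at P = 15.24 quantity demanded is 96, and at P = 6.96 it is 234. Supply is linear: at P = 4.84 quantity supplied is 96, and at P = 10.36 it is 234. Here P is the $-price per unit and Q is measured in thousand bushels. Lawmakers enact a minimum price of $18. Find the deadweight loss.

$1125 thousand

Demand slope = (6.96 − 15.24)/(234 − 96) = −0.06, so P = 21 − 0.06Q.
Supply slope = (10.36 − 4.84)/(234 − 96) = 0.04, so P = 1 + 0.04Q.
Competitive equilibrium: 21 − 0.06Q = 1 + 0.04Q → Q* = 200, P* = 9.
At the floor P = 18, quantity demanded = (21 − 18)/0.06 = 50.
Sellers' marginal cost at Q' = 50: 1 + 0.04·50 = 3.
ΔQ = 200 − 50 = 150; wedge = 18 − 3 = 15.
Deadweight loss = ½ × 150 × 15 = $1125 thousand.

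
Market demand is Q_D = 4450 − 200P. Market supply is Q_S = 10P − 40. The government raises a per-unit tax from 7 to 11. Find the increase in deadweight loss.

342.86

In inverse form: demand P = 22.25 − 0.005Q, supply P = 4 + 0.1Q.
Competitive equilibrium: 22.25 − 0.005Q = 4 + 0.1Q → Q* = 173.8095, P* = 21.381.
For a per-unit tax t: ΔQ = t/0.105, so DWL = ½·t·(t/0.105) = t²/0.21.
At t = 7: DWL = 233.333. At t = 11: DWL = 576.19.
Increase = 576.19 − 233.333 = 342.86.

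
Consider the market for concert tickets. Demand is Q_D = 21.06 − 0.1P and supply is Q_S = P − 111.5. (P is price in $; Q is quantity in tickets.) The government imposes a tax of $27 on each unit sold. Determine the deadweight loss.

$33.14

In inverse form: demand P = 210.6 − 10Q, supply P = 111.5 + Q.
Competitive equilibrium: 210.6 − 10Q = 111.5 + Q → Q* = 9.0091, P* = 120.5091.
With the tax, the buyer price exceeds the seller price by 27: (210.6 − 10Q) − (111.5 + Q) = 27 → Q' = 6.5545.
ΔQ = 9.0091 − 6.5545 = 2.4546; the wedge equals the tax, 27.
Deadweight loss = ½ × 2.4546 × 27 = $33.14.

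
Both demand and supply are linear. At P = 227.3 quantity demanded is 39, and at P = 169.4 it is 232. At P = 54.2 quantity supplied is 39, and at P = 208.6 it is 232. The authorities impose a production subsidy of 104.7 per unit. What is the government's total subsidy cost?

Demand slope = (169.4 − 227.3)/(232 − 39) = −0.3, so P = 239 − 0.3Q.
Supply slope = (208.6 − 54.2)/(232 − 39) = 0.8, so P = 23 + 0.8Q.
Competitive equilibrium: 239 − 0.3Q = 23 + 0.8Q → Q* = 196.3636, P* = 180.0909.
The subsidy lowers effective supply by 104.7: P = 0.8Q − 81.7.
New quantity: 239 − 0.3Q = 0.8Q − 81.7 → Q' = 291.5455.
Total subsidy cost = 104.7 × 291.5455 = 30524.81.

30524.81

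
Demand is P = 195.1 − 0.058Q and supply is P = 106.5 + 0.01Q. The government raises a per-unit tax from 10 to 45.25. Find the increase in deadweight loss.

14320.31

Competitive equilibrium: 195.1 − 0.058Q = 106.5 + 0.01Q → Q* = 1302.9412, P* = 119.5294.
For a per-unit tax t: ΔQ = t/0.068, so DWL = ½·t·(t/0.068) = t²/0.136.
At t = 10: DWL = 735.294. At t = 45.25: DWL = 15055.607.
Increase = 15055.607 − 735.294 = 14320.31.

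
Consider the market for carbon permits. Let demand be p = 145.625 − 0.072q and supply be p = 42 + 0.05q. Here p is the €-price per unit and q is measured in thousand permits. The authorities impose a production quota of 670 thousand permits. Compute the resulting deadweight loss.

€1962.92 thousand

Competitive equilibrium: 145.625 − 0.072q = 42 + 0.05q → q* = 849.3852, p* = 84.4693.
At q = 670: demand price = 145.625 − 0.072·670 = 97.385; supply price = 42 + 0.05·670 = 75.5.
Δq = 849.3852 − 670 = 179.3852; wedge = 97.385 − 75.5 = 21.885.
Deadweight loss = ½ × 179.3852 × 21.885 = €1962.92 thousand.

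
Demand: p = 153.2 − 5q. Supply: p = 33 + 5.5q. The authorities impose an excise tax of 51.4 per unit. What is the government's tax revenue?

Competitive equilibrium: 153.2 − 5q = 33 + 5.5q → q* = 11.4476, p* = 95.9619.
With the tax, the buyer price exceeds the seller price by 51.4: (153.2 − 5q) − (33 + 5.5q) = 51.4 → q' = 6.5524.
Tax revenue = 51.4 × 6.5524 = 336.79.

336.79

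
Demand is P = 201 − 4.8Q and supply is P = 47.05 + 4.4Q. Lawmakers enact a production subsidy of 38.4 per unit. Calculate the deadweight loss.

Competitive equilibrium: 201 − 4.8Q = 47.05 + 4.4Q → Q* = 16.7337, P* = 120.6783.
The subsidy lowers effective supply by 38.4: P = 8.65 + 4.4Q.
New quantity: 201 − 4.8Q = 8.65 + 4.4Q → Q' = 20.9076.
Overproduction ΔQ = 20.9076 − 16.7337 = 4.1739; wedge = subsidy = 38.4.
Welfare loss = ½ × 4.1739 × 38.4 = 80.14.

80.14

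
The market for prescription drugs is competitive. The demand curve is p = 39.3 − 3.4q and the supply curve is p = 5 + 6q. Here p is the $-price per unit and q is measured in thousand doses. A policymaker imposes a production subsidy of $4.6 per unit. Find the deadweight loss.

$1.13 thousand

Competitive equilibrium: 39.3 − 3.4q = 5 + 6q → q* = 3.6489, p* = 26.8936.
The subsidy lowers effective supply by 4.6: p = 0.4 + 6q.
New quantity: 39.3 − 3.4q = 0.4 + 6q → q' = 4.1383.
Overproduction Δq = 4.1383 − 3.6489 = 0.4894; wedge = subsidy = 4.6.
DWL = ½ × 0.4894 × 4.6 = $1.13 thousand.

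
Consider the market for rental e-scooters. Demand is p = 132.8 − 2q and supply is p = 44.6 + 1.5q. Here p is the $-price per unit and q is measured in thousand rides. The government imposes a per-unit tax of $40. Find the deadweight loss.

$228.57 thousand

Competitive equilibrium: 132.8 − 2q = 44.6 + 1.5q → q* = 25.2, p* = 82.4.
With the tax, the buyer price exceeds the seller price by 40: (132.8 − 2q) − (44.6 + 1.5q) = 40 → q' = 13.7714.
Δq = 25.2 − 13.7714 = 11.4286; the wedge equals the tax, 40.
DWL = ½ × 11.4286 × 40 = $228.57 thousand.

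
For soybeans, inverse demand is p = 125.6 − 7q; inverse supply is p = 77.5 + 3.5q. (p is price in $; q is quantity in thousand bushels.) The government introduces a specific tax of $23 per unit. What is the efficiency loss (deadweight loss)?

Competitive equilibrium: 125.6 − 7q = 77.5 + 3.5q → q* = 4.581, p* = 93.5333.
With the tax, the buyer price exceeds the seller price by 23: (125.6 − 7q) − (77.5 + 3.5q) = 23 → q' = 2.3905.
Δq = 4.581 − 2.3905 = 2.1905; the wedge equals the tax, 23.
The triangle = ½ × 2.1905 × 23 = $25.19 thousand.

$25.19 thousand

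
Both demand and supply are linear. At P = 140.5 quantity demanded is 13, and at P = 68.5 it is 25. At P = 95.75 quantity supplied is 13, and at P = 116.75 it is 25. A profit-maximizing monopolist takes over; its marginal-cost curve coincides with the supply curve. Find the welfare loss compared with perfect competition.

260.07

Demand slope = (68.5 − 140.5)/(25 − 13) = −6, so P = 218.5 − 6Q.
Supply slope = (116.75 − 95.75)/(25 − 13) = 1.75, so P = 73 + 1.75Q.
Competitive equilibrium: 218.5 − 6Q = 73 + 1.75Q → Q* = 18.7742, P* = 105.8548.
Marginal revenue: MR = 218.5 − 12Q. Set MR = MC: 218.5 − 12Q = 73 + 1.75Q → Q_m = 10.5818.
Price P_m = 218.5 − 6·10.5818 = 155.0092; MC(Q_m) = 73 + 1.75·10.5818 = 91.5182.
Competitive Q* = 18.7742, so ΔQ = 8.1924; wedge = 155.0092 − 91.5182 = 63.491.
Deadweight loss = ½ × 8.1924 × 63.491 = 260.07.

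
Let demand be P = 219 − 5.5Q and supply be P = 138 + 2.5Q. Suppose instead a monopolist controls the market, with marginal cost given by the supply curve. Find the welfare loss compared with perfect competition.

68.06

Competitive equilibrium: 219 − 5.5Q = 138 + 2.5Q → Q* = 10.125, P* = 163.3125.
Marginal revenue: MR = 219 − 11Q. Set MR = MC: 219 − 11Q = 138 + 2.5Q → Q_m = 6.
Price P_m = 219 − 5.5·6 = 186; MC(Q_m) = 138 + 2.5·6 = 153.
Competitive Q* = 10.125, so ΔQ = 4.125; wedge = 186 − 153 = 33.
The triangle = ½ × 4.125 × 33 = 68.06.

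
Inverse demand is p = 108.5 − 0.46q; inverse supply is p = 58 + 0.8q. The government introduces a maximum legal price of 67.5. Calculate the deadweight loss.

Competitive equilibrium: 108.5 − 0.46q = 58 + 0.8q → q* = 40.0794, p* = 90.0635.
At the ceiling p = 67.5, quantity supplied = (67.5 − 58)/0.8 = 11.875.
Willingness to pay at q' = 11.875: 108.5 − 0.46·11.875 = 103.0375.
Δq = 40.0794 − 11.875 = 28.2044; wedge = 103.0375 − 67.5 = 35.5375.
Deadweight loss = ½ × 28.2044 × 35.5375 = 501.16.

501.16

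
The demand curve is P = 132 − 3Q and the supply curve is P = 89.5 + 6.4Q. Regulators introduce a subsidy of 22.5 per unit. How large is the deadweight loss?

26.93

Competitive equilibrium: 132 − 3Q = 89.5 + 6.4Q → Q* = 4.5213, P* = 118.4362.
The subsidy lowers effective supply by 22.5: P = 67 + 6.4Q.
New quantity: 132 − 3Q = 67 + 6.4Q → Q' = 6.9149.
Overproduction ΔQ = 6.9149 − 4.5213 = 2.3936; wedge = subsidy = 22.5.
Welfare loss = ½ × 2.3936 × 22.5 = 26.93.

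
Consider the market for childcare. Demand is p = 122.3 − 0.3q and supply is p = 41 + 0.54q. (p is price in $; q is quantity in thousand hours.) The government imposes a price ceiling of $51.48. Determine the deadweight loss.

Competitive equilibrium: 122.3 − 0.3q = 41 + 0.54q → q* = 96.7857, p* = 93.2643.
At the ceiling p = 51.48, quantity supplied = (51.48 − 41)/0.54 = 19.4074.
Willingness to pay at q' = 19.4074: 122.3 − 0.3·19.4074 = 116.4778.
Δq = 96.7857 − 19.4074 = 77.3783; wedge = 116.4778 − 51.48 = 64.9978.
Welfare loss = ½ × 77.3783 × 64.9978 = $2514.71 thousand.

$2514.71 thousand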